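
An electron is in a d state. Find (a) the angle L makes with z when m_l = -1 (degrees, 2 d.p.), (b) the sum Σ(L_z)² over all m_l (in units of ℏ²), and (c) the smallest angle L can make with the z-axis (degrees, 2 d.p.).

θ(m_l=-1) ≈ 114.09°; Σ(L_z)² = 10 ℏ²; θ_min ≈ 35.26°

For a d orbital, l = 2.
For m_l = -1: cos θ = -1/√6, θ ≈ 114.09°.
Σ m_l² = 10, so Σ(L_z)² = 10 ℏ².
cos θ_min = 2/√6, so θ_min ≈ 35.26°.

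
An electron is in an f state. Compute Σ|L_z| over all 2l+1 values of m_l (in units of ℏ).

An f state has l = 3.
m_l ∈ {-3, -2, -1, 0, 1, 2, 3}.
Σ|m_l| = 2·3(3+1)/2 = 12.

Σ|L_z| = 12 ℏ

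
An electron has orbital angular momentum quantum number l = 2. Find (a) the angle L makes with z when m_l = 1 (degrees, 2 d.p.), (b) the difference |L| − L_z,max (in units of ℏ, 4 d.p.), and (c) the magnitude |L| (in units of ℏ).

For m_l = 1: cos θ = 1/√6, θ ≈ 65.91°.
|L| − L_z,max = (√6 − 2)ℏ ≈ 0.4495ℏ.
|L| = ℏ√(2·3) = √6 ℏ ≈ 2.449ℏ.

θ(m_l=1) ≈ 65.91°; |L|−L_z,max ≈ 0.4495ℏ; |L| = √6 ℏ ≈ 2.449ℏ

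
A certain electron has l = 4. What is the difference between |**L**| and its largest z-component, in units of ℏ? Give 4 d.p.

|L| = 2√5 ℏ ≈ 4.4721ℏ, while L_z,max = lℏ = 4ℏ.
The difference is (2√5 − 4)ℏ ≈ 0.4721ℏ.

|L| − L_z,max ≈ 0.4721ℏ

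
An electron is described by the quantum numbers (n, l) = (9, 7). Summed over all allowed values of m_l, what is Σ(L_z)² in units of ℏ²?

Σ(L_z)² = 280 ℏ²

m_l runs from −7 to 7, i.e. {-7, -6, -5, -4, -3, -2, -1, 0, 1, 2, 3, 4, 5, 6, 7}.
Σ m_l² = l(l+1)(2l+1)/3 = 7·8·15/3 = 280.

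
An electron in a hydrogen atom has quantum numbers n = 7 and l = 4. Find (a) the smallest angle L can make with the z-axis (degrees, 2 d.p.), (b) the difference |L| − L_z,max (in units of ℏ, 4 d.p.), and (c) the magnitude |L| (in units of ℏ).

θ_min ≈ 26.57°; |L|−L_z,max ≈ 0.4721ℏ; |L| = 2√5 ℏ ≈ 4.472ℏ

cos θ_min = 4/√20, so θ_min ≈ 26.57°.
|L| − L_z,max = (2√5 − 4)ℏ ≈ 0.4721ℏ.
|L| = ℏ√(4·5) = 2√5 ℏ ≈ 4.472ℏ.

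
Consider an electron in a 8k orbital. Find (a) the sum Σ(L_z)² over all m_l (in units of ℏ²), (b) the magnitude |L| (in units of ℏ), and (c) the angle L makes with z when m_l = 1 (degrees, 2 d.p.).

The 8k subshell has l = 7.
Σ m_l² = 280, so Σ(L_z)² = 280 ℏ².
|L| = ℏ√(7·8) = 2√14 ℏ ≈ 7.483ℏ.
For m_l = 1: cos θ = 1/√56, θ ≈ 82.32°.

Σ(L_z)² = 280 ℏ²; |L| = 2√14 ℏ ≈ 7.483ℏ; θ(m_l=1) ≈ 82.32°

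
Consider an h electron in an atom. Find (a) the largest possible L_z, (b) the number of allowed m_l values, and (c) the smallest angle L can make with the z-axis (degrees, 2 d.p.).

An h state has l = 5.
L_z,max = lℏ = 5ℏ.
There are 2l+1 = 11 values of m_l.
cos θ_min = 5/√30, so θ_min ≈ 24.09°.

L_z,max = 5ℏ; 11 values; θ_min ≈ 24.09°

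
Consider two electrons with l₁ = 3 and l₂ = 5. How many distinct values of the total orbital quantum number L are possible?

7

Angular momentum addition gives L = |l₁ − l₂|, …, l₁ + l₂.
Allowed values: L = 2, 3, 4, 5, 6, 7, 8.
That is 7 values.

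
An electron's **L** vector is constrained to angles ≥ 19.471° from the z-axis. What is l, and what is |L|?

At minimum angle, m_l = l, so cos θ = l/√(l(l+1)); cos²θ = l/(l+1) = 0.8889.
Solving: l = 8.
Then |L| = ℏ√(8·9) = 6√2 ℏ.

l = 8, |L| = 6√2 ℏ ≈ 8.485ℏ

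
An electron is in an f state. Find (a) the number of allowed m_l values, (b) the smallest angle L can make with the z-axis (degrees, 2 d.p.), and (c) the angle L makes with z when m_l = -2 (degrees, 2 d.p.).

The letter f corresponds to l = 3.
There are 2l+1 = 7 values of m_l.
cos θ_min = 3/√12, so θ_min ≈ 30.00°.
For m_l = -2: cos θ = -2/√12, θ ≈ 125.26°.

7 values; θ_min ≈ 30.00°; θ(m_l=-2) ≈ 125.26°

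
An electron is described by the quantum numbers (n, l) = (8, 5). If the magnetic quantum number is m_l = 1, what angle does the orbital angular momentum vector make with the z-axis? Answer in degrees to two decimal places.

|L| = ℏ√(l(l+1)) = √30 ℏ.
L_z = m_l ℏ = 1ℏ.
cos θ = L_z/|L| = 1/√30, so θ ≈ 79.48°.

θ ≈ 79.48°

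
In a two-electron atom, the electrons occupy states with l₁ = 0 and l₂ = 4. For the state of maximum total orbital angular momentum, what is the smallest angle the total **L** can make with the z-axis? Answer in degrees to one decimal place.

By the triangle rule, |l₁ − l₂| ≤ L ≤ l₁ + l₂.
L ∈ {4}.
The maximum is L = 4, with |L_tot| = ℏ√(4·5) = 2√5 ℏ.
The minimum angle with z is arccos(4/√20) ≈ 26.6°.

θ_min ≈ 26.6°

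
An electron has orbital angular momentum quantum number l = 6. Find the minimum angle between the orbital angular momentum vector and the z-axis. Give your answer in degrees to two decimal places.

θ_min ≈ 22.21°

|L| = ℏ√(l(l+1)) = √42 ℏ.
The smallest angle corresponds to the largest L_z, i.e. m_l = l = 6, giving L_z = 6ℏ.
cos θ_min = 6/√42, so θ_min ≈ 22.21°.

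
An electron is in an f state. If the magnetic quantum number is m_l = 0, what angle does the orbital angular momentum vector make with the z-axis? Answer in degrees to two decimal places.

θ ≈ 90.00°

For an f orbital, l = 3.
|L| = √(l(l+1)) ℏ = 2√3 ℏ.
L_z = m_l ℏ = 0ℏ.
cos θ = L_z/|L| = 0/√12, so θ ≈ 90.00°.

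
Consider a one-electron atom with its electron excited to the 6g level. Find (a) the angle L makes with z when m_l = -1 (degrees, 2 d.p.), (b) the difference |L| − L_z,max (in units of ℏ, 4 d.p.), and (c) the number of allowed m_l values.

θ(m_l=-1) ≈ 102.92°; |L|−L_z,max ≈ 0.4721ℏ; 9 values

The 6g level has l = 4.
For m_l = -1: cos θ = -1/√20, θ ≈ 102.92°.
|L| − L_z,max = (2√5 − 4)ℏ ≈ 0.4721ℏ.
There are 2l+1 = 9 values of m_l.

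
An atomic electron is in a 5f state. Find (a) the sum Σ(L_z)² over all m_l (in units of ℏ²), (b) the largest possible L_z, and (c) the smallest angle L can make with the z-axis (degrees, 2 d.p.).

For 5f, l = 3.
Σ m_l² = 28, so Σ(L_z)² = 28 ℏ².
L_z,max = lℏ = 3ℏ.
cos θ_min = 3/√12, so θ_min ≈ 30.00°.

Σ(L_z)² = 28 ℏ²; L_z,max = 3ℏ; θ_min ≈ 30.00°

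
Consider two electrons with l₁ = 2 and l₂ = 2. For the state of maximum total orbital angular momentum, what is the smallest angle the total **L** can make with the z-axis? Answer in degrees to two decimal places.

θ_min ≈ 26.57°

By the triangle rule, |l₁ − l₂| ≤ L ≤ l₁ + l₂.
Allowed values: L = 0, 1, 2, 3, 4.
The maximum is L = 4, with |L_tot| = ℏ√(4·5) = 2√5 ℏ.
The minimum angle with z is arccos(4/√20) ≈ 26.57°.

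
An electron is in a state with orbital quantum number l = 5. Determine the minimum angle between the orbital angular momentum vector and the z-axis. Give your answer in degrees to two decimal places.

|L| = √(l(l+1)) ℏ = √30 ℏ.
The smallest angle corresponds to the largest L_z, i.e. m_l = l = 5, giving L_z = 5ℏ.
cos θ_min = 5/√30, so θ_min ≈ 24.09°.

θ_min ≈ 24.09°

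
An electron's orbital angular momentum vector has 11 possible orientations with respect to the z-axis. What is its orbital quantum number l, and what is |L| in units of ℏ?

l = 5, |L| = √30 ℏ ≈ 5.477ℏ

Since there are 2l+1 = 11 values of m_l, l = 5.
|L| = ℏ√(l(l+1)) = ℏ√(5·6) = √30 ℏ.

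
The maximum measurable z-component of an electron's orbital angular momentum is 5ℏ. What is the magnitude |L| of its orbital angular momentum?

L_z,max = lℏ, so l = 5.
|L| = √(l(l+1)) ℏ = √30 ℏ.

|L| = √30 ℏ ≈ 5.477ℏ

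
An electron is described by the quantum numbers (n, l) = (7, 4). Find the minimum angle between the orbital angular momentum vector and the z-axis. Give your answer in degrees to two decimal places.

|L|² = l(l+1)ℏ² = 20ℏ², so |L| = 2√5 ℏ.
The smallest angle corresponds to the largest L_z, i.e. m_l = l = 4, giving L_z = 4ℏ.
cos θ_min = 4/√20, so θ_min ≈ 26.57°.

θ_min ≈ 26.57°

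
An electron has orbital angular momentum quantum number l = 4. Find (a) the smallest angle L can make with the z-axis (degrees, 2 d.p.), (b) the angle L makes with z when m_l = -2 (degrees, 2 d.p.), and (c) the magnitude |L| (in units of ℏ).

θ_min ≈ 26.57°; θ(m_l=-2) ≈ 116.57°; |L| = 2√5 ℏ ≈ 4.472ℏ

cos θ_min = 4/√20, so θ_min ≈ 26.57°.
For m_l = -2: cos θ = -2/√20, θ ≈ 116.57°.
|L| = ℏ√(4·5) = 2√5 ℏ ≈ 4.472ℏ.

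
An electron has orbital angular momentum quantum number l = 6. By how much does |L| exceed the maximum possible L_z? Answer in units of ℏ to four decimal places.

|L| − L_z,max ≈ 0.4807ℏ

|L| = √42 ℏ ≈ 6.4807ℏ, while L_z,max = lℏ = 6ℏ.
The difference is (√42 − 6)ℏ ≈ 0.4807ℏ.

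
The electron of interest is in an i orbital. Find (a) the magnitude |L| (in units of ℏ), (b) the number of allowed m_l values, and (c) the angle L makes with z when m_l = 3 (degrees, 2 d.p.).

I corresponds to l = 6.
|L| = ℏ√(6·7) = √42 ℏ ≈ 6.481ℏ.
There are 2l+1 = 13 values of m_l.
For m_l = 3: cos θ = 3/√42, θ ≈ 62.42°.

|L| = √42 ℏ ≈ 6.481ℏ; 13 values; θ(m_l=3) ≈ 62.42°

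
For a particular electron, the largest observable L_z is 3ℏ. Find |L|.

|L| = 2√3 ℏ ≈ 3.464ℏ

Since max m_l = l, l = 3.
|L| = √(l(l+1)) ℏ = 2√3 ℏ.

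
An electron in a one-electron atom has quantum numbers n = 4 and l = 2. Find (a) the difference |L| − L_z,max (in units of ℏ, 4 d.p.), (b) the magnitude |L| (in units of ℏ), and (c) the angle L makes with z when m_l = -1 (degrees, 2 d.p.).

|L|−L_z,max ≈ 0.4495ℏ; |L| = √6 ℏ ≈ 2.449ℏ; θ(m_l=-1) ≈ 114.09°

|L| − L_z,max = (√6 − 2)ℏ ≈ 0.4495ℏ.
|L| = ℏ√(2·3) = √6 ℏ ≈ 2.449ℏ.
For m_l = -1: cos θ = -1/√6, θ ≈ 114.09°.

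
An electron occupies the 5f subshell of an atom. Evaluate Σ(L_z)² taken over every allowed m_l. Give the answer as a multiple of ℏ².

For 5f, l = 3.
The allowed m_l values are -3, -2, -1, 0, 1, 2, 3.
Summing m² from −3 to 3: Σ m_l² = 28.

Σ(L_z)² = 28 ℏ²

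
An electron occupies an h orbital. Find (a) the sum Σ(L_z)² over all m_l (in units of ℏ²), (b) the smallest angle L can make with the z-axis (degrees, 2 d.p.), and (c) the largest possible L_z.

Σ(L_z)² = 110 ℏ²; θ_min ≈ 24.09°; L_z,max = 5ℏ

An h state has l = 5.
Σ m_l² = 110, so Σ(L_z)² = 110 ℏ².
cos θ_min = 5/√30, so θ_min ≈ 24.09°.
L_z,max = lℏ = 5ℏ.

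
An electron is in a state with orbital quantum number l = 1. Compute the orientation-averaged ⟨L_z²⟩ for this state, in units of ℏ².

m_l runs from −1 to 1, i.e. {-1, 0, 1}.
⟨L_z²⟩ = ℏ²·l(l+1)/3 = 0.6667ℏ².

⟨L_z²⟩ = 0.6667 ℏ²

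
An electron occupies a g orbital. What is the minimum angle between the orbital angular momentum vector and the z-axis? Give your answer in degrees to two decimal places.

For a g orbital, l = 4.
|L|² = l(l+1)ℏ² = 20ℏ², so |L| = 2√5 ℏ.
The smallest angle corresponds to the largest L_z, i.e. m_l = l = 4, giving L_z = 4ℏ.
cos θ_min = 4/√20, so θ_min ≈ 26.57°.

θ_min ≈ 26.57°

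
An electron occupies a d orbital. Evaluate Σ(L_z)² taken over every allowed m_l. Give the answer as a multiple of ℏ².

Σ(L_z)² = 10 ℏ²

For a d orbital, l = 2.
m_l ∈ {-2, -1, 0, 1, 2}.
Σ m_l² = 2·(1 + 4) = 10.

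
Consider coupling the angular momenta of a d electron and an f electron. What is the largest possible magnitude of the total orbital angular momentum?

|L_tot|_max = √30 ℏ ≈ 5.477ℏ

By the triangle rule, |l₁ − l₂| ≤ L ≤ l₁ + l₂.
So L can be 1, 2, 3, 4, 5.
The largest magnitude corresponds to L = 5: |L_tot| = ℏ√(5·6) = √30 ℏ.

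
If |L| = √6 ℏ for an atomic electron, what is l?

(|L|/ℏ)² = l(l+1) = 6.
l² + l − 6 = 0 ⇒ l = 2.

l = 2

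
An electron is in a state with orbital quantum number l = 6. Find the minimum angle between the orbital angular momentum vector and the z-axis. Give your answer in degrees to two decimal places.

θ_min ≈ 22.21°

|L|² = l(l+1)ℏ² = 42ℏ², so |L| = √42 ℏ.
The smallest angle corresponds to the largest L_z, i.e. m_l = l = 6, giving L_z = 6ℏ.
cos θ_min = 6/√42, so θ_min ≈ 22.21°.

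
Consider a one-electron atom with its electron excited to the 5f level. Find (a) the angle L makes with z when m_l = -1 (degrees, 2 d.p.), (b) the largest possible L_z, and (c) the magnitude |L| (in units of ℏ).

The 5f level has l = 3.
For m_l = -1: cos θ = -1/√12, θ ≈ 106.78°.
L_z,max = lℏ = 3ℏ.
|L| = ℏ√(3·4) = 2√3 ℏ ≈ 3.464ℏ.

θ(m_l=-1) ≈ 106.78°; L_z,max = 3ℏ; |L| = 2√3 ℏ ≈ 3.464ℏ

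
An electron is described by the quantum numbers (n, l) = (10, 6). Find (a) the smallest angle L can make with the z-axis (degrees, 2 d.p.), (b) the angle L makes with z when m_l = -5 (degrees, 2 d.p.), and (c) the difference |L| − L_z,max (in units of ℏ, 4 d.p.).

θ_min ≈ 22.21°; θ(m_l=-5) ≈ 140.49°; |L|−L_z,max ≈ 0.4807ℏ

cos θ_min = 6/√42, so θ_min ≈ 22.21°.
For m_l = -5: cos θ = -5/√42, θ ≈ 140.49°.
|L| − L_z,max = (√42 − 6)ℏ ≈ 0.4807ℏ.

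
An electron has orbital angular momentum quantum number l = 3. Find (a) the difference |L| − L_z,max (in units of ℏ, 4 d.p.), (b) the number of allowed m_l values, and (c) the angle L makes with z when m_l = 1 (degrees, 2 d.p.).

|L|−L_z,max ≈ 0.4641ℏ; 7 values; θ(m_l=1) ≈ 73.22°

|L| − L_z,max = (2√3 − 3)ℏ ≈ 0.4641ℏ.
There are 2l+1 = 7 values of m_l.
For m_l = 1: cos θ = 1/√12, θ ≈ 73.22°.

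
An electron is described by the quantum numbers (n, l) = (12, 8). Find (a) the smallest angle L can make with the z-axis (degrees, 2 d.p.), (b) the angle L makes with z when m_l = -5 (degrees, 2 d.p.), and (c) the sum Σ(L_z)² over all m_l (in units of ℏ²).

θ_min ≈ 19.47°; θ(m_l=-5) ≈ 126.10°; Σ(L_z)² = 408 ℏ²

cos θ_min = 8/√72, so θ_min ≈ 19.47°.
For m_l = -5: cos θ = -5/√72, θ ≈ 126.10°.
Σ m_l² = 408, so Σ(L_z)² = 408 ℏ².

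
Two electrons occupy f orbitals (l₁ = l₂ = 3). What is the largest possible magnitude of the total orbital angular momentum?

Angular momentum addition gives L = |l₁ − l₂|, …, l₁ + l₂.
Allowed values: L = 0, 1, 2, 3, 4, 5, 6.
The largest magnitude corresponds to L = 6: |L_tot| = ℏ√(6·7) = √42 ℏ.

|L_tot|_max = √42 ℏ ≈ 6.481ℏ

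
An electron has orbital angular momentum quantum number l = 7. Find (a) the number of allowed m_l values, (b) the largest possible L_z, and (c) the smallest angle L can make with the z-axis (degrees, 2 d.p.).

There are 2l+1 = 15 values of m_l.
L_z,max = lℏ = 7ℏ.
cos θ_min = 7/√56, so θ_min ≈ 20.70°.

15 values; L_z,max = 7ℏ; θ_min ≈ 20.70°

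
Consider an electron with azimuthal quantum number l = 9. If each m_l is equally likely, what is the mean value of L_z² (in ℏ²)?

The allowed m_l values are -9, -8, -7, -6, -5, -4, -3, -2, -1, 0, 1, 2, 3, 4, 5, 6, 7, 8, 9.
Average of L_z² over 19 states: 570/19 ℏ² = 30 ℏ².

⟨L_z²⟩ = 30 ℏ²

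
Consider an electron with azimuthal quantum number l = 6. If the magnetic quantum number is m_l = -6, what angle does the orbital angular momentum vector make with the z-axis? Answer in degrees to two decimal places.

|L| = √(l(l+1)) ℏ = √42 ℏ.
L_z = m_l ℏ = −6ℏ.
cos θ = L_z/|L| = -6/√42, so θ ≈ 157.79°.

θ ≈ 157.79°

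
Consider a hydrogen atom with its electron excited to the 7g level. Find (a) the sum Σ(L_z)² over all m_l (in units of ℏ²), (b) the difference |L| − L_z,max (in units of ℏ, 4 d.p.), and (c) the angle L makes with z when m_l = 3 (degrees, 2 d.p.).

Σ(L_z)² = 60 ℏ²; |L|−L_z,max ≈ 0.4721ℏ; θ(m_l=3) ≈ 47.87°

The 7g level has l = 4.
Σ m_l² = 60, so Σ(L_z)² = 60 ℏ².
|L| − L_z,max = (2√5 − 4)ℏ ≈ 0.4721ℏ.
For m_l = 3: cos θ = 3/√20, θ ≈ 47.87°.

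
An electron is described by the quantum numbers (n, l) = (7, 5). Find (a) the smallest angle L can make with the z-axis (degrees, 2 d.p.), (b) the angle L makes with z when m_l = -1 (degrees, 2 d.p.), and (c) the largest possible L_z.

θ_min ≈ 24.09°; θ(m_l=-1) ≈ 100.52°; L_z,max = 5ℏ

cos θ_min = 5/√30, so θ_min ≈ 24.09°.
For m_l = -1: cos θ = -1/√30, θ ≈ 100.52°.
L_z,max = lℏ = 5ℏ.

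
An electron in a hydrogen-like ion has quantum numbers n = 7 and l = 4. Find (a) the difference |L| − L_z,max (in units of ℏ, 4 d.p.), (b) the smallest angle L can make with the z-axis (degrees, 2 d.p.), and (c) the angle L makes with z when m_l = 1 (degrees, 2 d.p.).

|L|−L_z,max ≈ 0.4721ℏ; θ_min ≈ 26.57°; θ(m_l=1) ≈ 77.08°

|L| − L_z,max = (2√5 − 4)ℏ ≈ 0.4721ℏ.
cos θ_min = 4/√20, so θ_min ≈ 26.57°.
For m_l = 1: cos θ = 1/√20, θ ≈ 77.08°.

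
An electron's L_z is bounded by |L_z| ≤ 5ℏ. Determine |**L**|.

|L| = √30 ℏ ≈ 5.477ℏ

L_z,max = lℏ, so l = 5.
|L| = ℏ√(l(l+1)) = √30 ℏ.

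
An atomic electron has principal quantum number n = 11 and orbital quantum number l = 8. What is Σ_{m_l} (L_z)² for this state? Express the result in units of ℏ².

Σ(L_z)² = 408 ℏ²

m_l runs from −8 to 8, i.e. {-8, -7, -6, -5, -4, -3, -2, -1, 0, 1, 2, 3, 4, 5, 6, 7, 8}.
Σ m_l² = l(l+1)(2l+1)/3 = 8·9·17/3 = 408.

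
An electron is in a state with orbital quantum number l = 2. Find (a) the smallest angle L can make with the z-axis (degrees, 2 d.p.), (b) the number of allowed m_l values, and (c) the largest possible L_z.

cos θ_min = 2/√6, so θ_min ≈ 35.26°.
There are 2l+1 = 5 values of m_l.
L_z,max = lℏ = 2ℏ.

θ_min ≈ 35.26°; 5 values; L_z,max = 2ℏ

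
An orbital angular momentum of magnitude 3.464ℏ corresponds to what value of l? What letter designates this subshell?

l = 3 (f orbital)

(|L|/ℏ)² = l(l+1) = 12.
l² + l − 12 = 0 ⇒ l = 3.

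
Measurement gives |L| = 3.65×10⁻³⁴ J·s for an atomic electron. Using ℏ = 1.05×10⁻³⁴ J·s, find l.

l = 3

Dividing by ℏ: |L|/ℏ ≈ 3.476.
(|L|/ℏ)² = l(l+1) ≈ 12.08 ⇒ l = 3.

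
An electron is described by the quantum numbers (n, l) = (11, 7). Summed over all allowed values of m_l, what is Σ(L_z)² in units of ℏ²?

The allowed m_l values are -7, -6, -5, -4, -3, -2, -1, 0, 1, 2, 3, 4, 5, 6, 7.
Summing m² from −7 to 7: Σ m_l² = 280.

Σ(L_z)² = 280 ℏ²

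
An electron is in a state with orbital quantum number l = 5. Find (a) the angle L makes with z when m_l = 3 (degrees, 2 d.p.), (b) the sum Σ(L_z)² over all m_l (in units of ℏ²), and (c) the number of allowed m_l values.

θ(m_l=3) ≈ 56.79°; Σ(L_z)² = 110 ℏ²; 11 values

For m_l = 3: cos θ = 3/√30, θ ≈ 56.79°.
Σ m_l² = 110, so Σ(L_z)² = 110 ℏ².
There are 2l+1 = 11 values of m_l.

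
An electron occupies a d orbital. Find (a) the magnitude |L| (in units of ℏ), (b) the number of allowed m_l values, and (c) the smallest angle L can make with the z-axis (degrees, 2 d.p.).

|L| = √6 ℏ ≈ 2.449ℏ; 5 values; θ_min ≈ 35.26°

A d state has l = 2.
|L| = ℏ√(2·3) = √6 ℏ ≈ 2.449ℏ.
There are 2l+1 = 5 values of m_l.
cos θ_min = 2/√6, so θ_min ≈ 35.26°.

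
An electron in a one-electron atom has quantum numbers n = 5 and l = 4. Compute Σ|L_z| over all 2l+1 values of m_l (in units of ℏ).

The allowed m_l values are -4, -3, -2, -1, 0, 1, 2, 3, 4.
Σ|m_l| = l(l+1) = 20.

Σ|L_z| = 20 ℏ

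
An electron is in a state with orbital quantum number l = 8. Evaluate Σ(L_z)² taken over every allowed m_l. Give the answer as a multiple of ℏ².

The allowed m_l values are -8, -7, -6, -5, -4, -3, -2, -1, 0, 1, 2, 3, 4, 5, 6, 7, 8.
Summing m² from −8 to 8: Σ m_l² = 408.

Σ(L_z)² = 408 ℏ²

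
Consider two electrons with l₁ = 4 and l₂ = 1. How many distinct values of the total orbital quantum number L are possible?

3

Angular momentum addition gives L = |l₁ − l₂|, …, l₁ + l₂.
L ∈ {3, 4, 5}.
That is 3 values.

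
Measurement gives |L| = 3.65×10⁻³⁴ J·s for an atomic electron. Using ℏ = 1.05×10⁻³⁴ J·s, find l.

Dividing by ℏ: |L|/ℏ ≈ 3.476.
Set l(l+1) = 12.08; the integer solution is l = 3.

l = 3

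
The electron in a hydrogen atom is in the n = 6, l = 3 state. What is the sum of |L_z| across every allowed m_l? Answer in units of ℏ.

Σ|L_z| = 12 ℏ

m_l ∈ {-3, -2, -1, 0, 1, 2, 3}.
Σ|m_l| = l(l+1) = 12.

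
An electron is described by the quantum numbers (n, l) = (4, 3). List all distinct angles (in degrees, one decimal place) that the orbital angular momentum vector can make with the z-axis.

|L| = ℏ√(l(l+1)) = 2√3 ℏ.
cos θ = m_l/√12 for each m_l ∈ {-3, -2, -1, 0, 1, 2, 3}.

θ ∈ {30.0°, 54.7°, 73.2°, 90.0°, 106.8°, 125.3°, 150.0°}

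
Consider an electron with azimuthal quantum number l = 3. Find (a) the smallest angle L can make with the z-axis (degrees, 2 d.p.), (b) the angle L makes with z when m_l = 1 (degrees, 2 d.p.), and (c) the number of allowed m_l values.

θ_min ≈ 30.00°; θ(m_l=1) ≈ 73.22°; 7 values

cos θ_min = 3/√12, so θ_min ≈ 30.00°.
For m_l = 1: cos θ = 1/√12, θ ≈ 73.22°.
There are 2l+1 = 7 values of m_l.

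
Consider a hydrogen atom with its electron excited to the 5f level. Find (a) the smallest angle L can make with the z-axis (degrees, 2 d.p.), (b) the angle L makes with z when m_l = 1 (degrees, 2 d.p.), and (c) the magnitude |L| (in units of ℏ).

θ_min ≈ 30.00°; θ(m_l=1) ≈ 73.22°; |L| = 2√3 ℏ ≈ 3.464ℏ

The 5f level has l = 3.
cos θ_min = 3/√12, so θ_min ≈ 30.00°.
For m_l = 1: cos θ = 1/√12, θ ≈ 73.22°.
|L| = ℏ√(3·4) = 2√3 ℏ ≈ 3.464ℏ.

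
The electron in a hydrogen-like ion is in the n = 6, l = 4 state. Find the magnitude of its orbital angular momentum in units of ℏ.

|L| = ℏ√(l(l+1)) = ℏ√(4·5) = 2√5 ℏ

|L| = 2√5 ℏ ≈ 4.472ℏ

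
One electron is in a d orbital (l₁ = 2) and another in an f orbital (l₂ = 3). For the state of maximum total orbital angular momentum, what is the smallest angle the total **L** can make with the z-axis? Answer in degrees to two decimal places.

θ_min ≈ 24.09°

By the triangle rule, |l₁ − l₂| ≤ L ≤ l₁ + l₂.
Allowed values: L = 1, 2, 3, 4, 5.
The maximum is L = 5, with |L_tot| = ℏ√(5·6) = √30 ℏ.
The minimum angle with z is arccos(5/√30) ≈ 24.09°.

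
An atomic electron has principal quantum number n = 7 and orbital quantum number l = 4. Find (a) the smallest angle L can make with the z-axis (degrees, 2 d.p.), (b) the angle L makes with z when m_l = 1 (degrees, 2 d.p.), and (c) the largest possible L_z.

cos θ_min = 4/√20, so θ_min ≈ 26.57°.
For m_l = 1: cos θ = 1/√20, θ ≈ 77.08°.
L_z,max = lℏ = 4ℏ.

θ_min ≈ 26.57°; θ(m_l=1) ≈ 77.08°; L_z,max = 4ℏ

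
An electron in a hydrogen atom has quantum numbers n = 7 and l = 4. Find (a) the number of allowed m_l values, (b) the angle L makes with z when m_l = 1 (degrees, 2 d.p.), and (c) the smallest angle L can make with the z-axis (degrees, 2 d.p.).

9 values; θ(m_l=1) ≈ 77.08°; θ_min ≈ 26.57°

There are 2l+1 = 9 values of m_l.
For m_l = 1: cos θ = 1/√20, θ ≈ 77.08°.
cos θ_min = 4/√20, so θ_min ≈ 26.57°.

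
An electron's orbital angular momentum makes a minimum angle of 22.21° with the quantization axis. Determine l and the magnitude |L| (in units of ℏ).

cos²θ_min = l/(l+1) = 0.8571.
l = cos²θ/sin²θ ≈ 6.
Then |L| = ℏ√(6·7) = √42 ℏ.

l = 6, |L| = √42 ℏ ≈ 6.481ℏ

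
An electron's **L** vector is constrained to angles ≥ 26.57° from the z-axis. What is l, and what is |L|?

cos θ_min = l/√(l(l+1)) = √(l/(l+1)), so l/(l+1) = cos²(26.57°) = 0.7999.
l = cos²θ/sin²θ ≈ 4.
Then |L| = ℏ√(4·5) = 2√5 ℏ.

l = 4, |L| = 2√5 ℏ ≈ 4.472ℏ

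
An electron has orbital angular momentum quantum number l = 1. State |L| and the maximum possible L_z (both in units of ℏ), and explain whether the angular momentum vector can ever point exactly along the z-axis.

No: L_z,max = 1ℏ < |L| = √2 ℏ ≈ 1.414ℏ

|L| = √2 ℏ ≈ 1.4142ℏ, while L_z,max = lℏ = 1ℏ.
Since |L| > L_z,max, the vector can never point exactly along z; the closest it comes is θ_min = arccos(1/√2) ≈ 45.0°.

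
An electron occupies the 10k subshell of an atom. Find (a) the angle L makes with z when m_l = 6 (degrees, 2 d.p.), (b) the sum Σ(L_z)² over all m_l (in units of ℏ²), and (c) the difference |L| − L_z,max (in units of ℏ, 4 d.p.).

θ(m_l=6) ≈ 36.70°; Σ(L_z)² = 280 ℏ²; |L|−L_z,max ≈ 0.4833ℏ

10k means n = 10, l = 7.
For m_l = 6: cos θ = 6/√56, θ ≈ 36.70°.
Σ m_l² = 280, so Σ(L_z)² = 280 ℏ².
|L| − L_z,max = (2√14 − 7)ℏ ≈ 0.4833ℏ.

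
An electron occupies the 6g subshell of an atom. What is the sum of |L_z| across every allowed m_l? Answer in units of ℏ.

For 6g, l = 4.
The allowed m_l values are -4, -3, -2, -1, 0, 1, 2, 3, 4.
Σ|m_l| = l(l+1) = 20.

Σ|L_z| = 20 ℏ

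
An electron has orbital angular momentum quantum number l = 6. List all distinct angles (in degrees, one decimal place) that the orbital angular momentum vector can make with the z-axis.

|L|² = l(l+1)ℏ² = 42ℏ², so |L| = √42 ℏ.
cos θ = m_l/√42 for each m_l ∈ {-6, -5, -4, -3, -2, -1, 0, 1, 2, 3, 4, 5, 6}.

θ ∈ {22.2°, 39.5°, 51.9°, 62.4°, 72.0°, 81.1°, 90.0°, 98.9°, 108.0°, 117.6°, 128.1°, 140.5°, 157.8°}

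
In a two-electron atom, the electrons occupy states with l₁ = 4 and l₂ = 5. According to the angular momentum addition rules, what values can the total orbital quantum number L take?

L = 1, 2, 3, 4, 5, 6, 7, 8, 9

The total orbital quantum number L ranges from |l₁ − l₂| to l₁ + l₂ in integer steps.
So L can be 1, 2, 3, 4, 5, 6, 7, 8, 9.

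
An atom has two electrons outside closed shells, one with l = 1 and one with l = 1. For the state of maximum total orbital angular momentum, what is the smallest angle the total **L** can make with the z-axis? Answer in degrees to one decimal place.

By the triangle rule, |l₁ − l₂| ≤ L ≤ l₁ + l₂.
Allowed values: L = 0, 1, 2.
The maximum is L = 2, with |L_tot| = ℏ√(2·3) = √6 ℏ.
The minimum angle with z is arccos(2/√6) ≈ 35.3°.

θ_min ≈ 35.3°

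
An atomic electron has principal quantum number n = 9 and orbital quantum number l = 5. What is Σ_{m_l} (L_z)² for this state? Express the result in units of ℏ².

Σ(L_z)² = 110 ℏ²

The allowed m_l values are -5, -4, -3, -2, -1, 0, 1, 2, 3, 4, 5.
Σ m_l² = 2·(1 + 4 + 9 + 16 + 25) = 110.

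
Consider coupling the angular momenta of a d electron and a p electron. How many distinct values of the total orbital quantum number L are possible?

3

By the triangle rule, |l₁ − l₂| ≤ L ≤ l₁ + l₂.
Allowed values: L = 1, 2, 3.
That is 3 values.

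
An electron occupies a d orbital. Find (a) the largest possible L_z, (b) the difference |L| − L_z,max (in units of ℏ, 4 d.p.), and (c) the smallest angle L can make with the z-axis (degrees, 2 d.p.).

For a d orbital, l = 2.
L_z,max = lℏ = 2ℏ.
|L| − L_z,max = (√6 − 2)ℏ ≈ 0.4495ℏ.
cos θ_min = 2/√6, so θ_min ≈ 35.26°.

L_z,max = 2ℏ; |L|−L_z,max ≈ 0.4495ℏ; θ_min ≈ 35.26°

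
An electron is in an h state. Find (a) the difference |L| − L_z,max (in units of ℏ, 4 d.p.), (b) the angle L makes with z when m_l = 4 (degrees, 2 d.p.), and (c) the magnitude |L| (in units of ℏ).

The letter h corresponds to l = 5.
|L| − L_z,max = (√30 − 5)ℏ ≈ 0.4772ℏ.
For m_l = 4: cos θ = 4/√30, θ ≈ 43.09°.
|L| = ℏ√(5·6) = √30 ℏ ≈ 5.477ℏ.

|L|−L_z,max ≈ 0.4772ℏ; θ(m_l=4) ≈ 43.09°; |L| = √30 ℏ ≈ 5.477ℏ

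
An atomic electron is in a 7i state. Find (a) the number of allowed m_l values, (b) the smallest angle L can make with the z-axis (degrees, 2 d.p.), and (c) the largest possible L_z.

13 values; θ_min ≈ 22.21°; L_z,max = 6ℏ

For 7i, l = 6.
There are 2l+1 = 13 values of m_l.
cos θ_min = 6/√42, so θ_min ≈ 22.21°.
L_z,max = lℏ = 6ℏ.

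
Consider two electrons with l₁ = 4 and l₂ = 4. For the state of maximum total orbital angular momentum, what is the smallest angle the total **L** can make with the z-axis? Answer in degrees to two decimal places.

The total orbital quantum number L ranges from |l₁ − l₂| to l₁ + l₂ in integer steps.
L ∈ {0, 1, 2, 3, 4, 5, 6, 7, 8}.
The maximum is L = 8, with |L_tot| = ℏ√(8·9) = 6√2 ℏ.
The minimum angle with z is arccos(8/√72) ≈ 19.47°.

θ_min ≈ 19.47°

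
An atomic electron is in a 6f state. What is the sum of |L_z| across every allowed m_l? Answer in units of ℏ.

6f means n = 6, l = 3.
m_l runs from −3 to 3, i.e. {-3, -2, -1, 0, 1, 2, 3}.
Σ|m_l| = l(l+1) = 12.

Σ|L_z| = 12 ℏ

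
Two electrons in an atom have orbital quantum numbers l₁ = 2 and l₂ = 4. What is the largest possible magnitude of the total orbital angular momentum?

|L_tot|_max = √42 ℏ ≈ 6.481ℏ

By the triangle rule, |l₁ − l₂| ≤ L ≤ l₁ + l₂.
So L can be 2, 3, 4, 5, 6.
The largest magnitude corresponds to L = 6: |L_tot| = ℏ√(6·7) = √42 ℏ.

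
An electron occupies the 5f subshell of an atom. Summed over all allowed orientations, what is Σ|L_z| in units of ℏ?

The 5f subshell has l = 3.
m_l ∈ {-3, -2, -1, 0, 1, 2, 3}.
Σ|m_l| = 2(1+2+…+3) = 12.

Σ|L_z| = 12 ℏ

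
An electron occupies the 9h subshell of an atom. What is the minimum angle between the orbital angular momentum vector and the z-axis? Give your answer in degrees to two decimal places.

θ_min ≈ 24.09°

The 9h subshell has l = 5.
|L| = √(l(l+1)) ℏ = √30 ℏ.
The smallest angle corresponds to the largest L_z, i.e. m_l = l = 5, giving L_z = 5ℏ.
cos θ_min = 5/√30, so θ_min ≈ 24.09°.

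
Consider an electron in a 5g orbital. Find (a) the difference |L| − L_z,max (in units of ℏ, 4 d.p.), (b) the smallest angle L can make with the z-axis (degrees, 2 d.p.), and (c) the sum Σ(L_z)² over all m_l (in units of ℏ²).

|L|−L_z,max ≈ 0.4721ℏ; θ_min ≈ 26.57°; Σ(L_z)² = 60 ℏ²

For 5g, l = 4.
|L| − L_z,max = (2√5 − 4)ℏ ≈ 0.4721ℏ.
cos θ_min = 4/√20, so θ_min ≈ 26.57°.
Σ m_l² = 60, so Σ(L_z)² = 60 ℏ².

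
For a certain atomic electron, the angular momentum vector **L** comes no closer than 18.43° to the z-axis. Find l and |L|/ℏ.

At minimum angle, m_l = l, so cos θ = l/√(l(l+1)); cos²θ = l/(l+1) = 0.9001.
l = cos²θ/sin²θ ≈ 9.
Then |L| = ℏ√(9·10) = 3√10 ℏ.

l = 9, |L| = 3√10 ℏ ≈ 9.487ℏ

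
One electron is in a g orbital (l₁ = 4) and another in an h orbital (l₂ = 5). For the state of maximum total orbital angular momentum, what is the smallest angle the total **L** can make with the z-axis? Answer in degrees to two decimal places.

Angular momentum addition gives L = |l₁ − l₂|, …, l₁ + l₂.
So L can be 1, 2, 3, 4, 5, 6, 7, 8, 9.
The maximum is L = 9, with |L_tot| = ℏ√(9·10) = 3√10 ℏ.
The minimum angle with z is arccos(9/√90) ≈ 18.43°.

θ_min ≈ 18.43°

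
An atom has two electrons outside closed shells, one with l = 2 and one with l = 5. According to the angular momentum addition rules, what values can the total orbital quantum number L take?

The total orbital quantum number L ranges from |l₁ − l₂| to l₁ + l₂ in integer steps.
So L can be 3, 4, 5, 6, 7.

L = 3, 4, 5, 6, 7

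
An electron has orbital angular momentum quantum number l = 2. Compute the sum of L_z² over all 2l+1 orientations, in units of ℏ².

The allowed m_l values are -2, -1, 0, 1, 2.
Summing m² from −2 to 2: Σ m_l² = 10.

Σ(L_z)² = 10 ℏ²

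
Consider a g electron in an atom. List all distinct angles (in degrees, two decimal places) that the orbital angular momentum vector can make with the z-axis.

θ ∈ {26.57°, 47.87°, 63.43°, 77.08°, 90.00°, 102.92°, 116.57°, 132.13°, 153.43°}

A g state has l = 4.
|L| = ℏ√(l(l+1)) = 2√5 ℏ.
cos θ = m_l/√20 for each m_l ∈ {-4, -3, -2, -1, 0, 1, 2, 3, 4}.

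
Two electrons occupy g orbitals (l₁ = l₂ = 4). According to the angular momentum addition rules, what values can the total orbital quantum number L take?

L runs from |4 − 4| = 0 to 4 + 4 = 8.
So L can be 0, 1, 2, 3, 4, 5, 6, 7, 8.

L = 0, 1, 2, 3, 4, 5, 6, 7, 8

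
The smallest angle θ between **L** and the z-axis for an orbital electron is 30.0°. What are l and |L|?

l = 3, |L| = 2√3 ℏ ≈ 3.464ℏ

At minimum angle, m_l = l, so cos θ = l/√(l(l+1)); cos²θ = l/(l+1) = 0.7500.
Solving: l = 3.
Then |L| = ℏ√(3·4) = 2√3 ℏ.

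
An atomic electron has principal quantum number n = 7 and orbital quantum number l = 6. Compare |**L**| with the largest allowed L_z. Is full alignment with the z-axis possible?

|L| = √42 ℏ ≈ 6.4807ℏ, while L_z,max = lℏ = 6ℏ.
Since |L| > L_z,max, the vector can never point exactly along z; the closest it comes is θ_min = arccos(6/√42) ≈ 22.2°.

No: L_z,max = 6ℏ < |L| = √42 ℏ ≈ 6.481ℏ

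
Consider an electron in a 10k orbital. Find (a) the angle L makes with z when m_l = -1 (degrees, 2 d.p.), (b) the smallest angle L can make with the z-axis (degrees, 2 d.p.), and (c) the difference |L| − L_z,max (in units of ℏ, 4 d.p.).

The 10k subshell has l = 7.
For m_l = -1: cos θ = -1/√56, θ ≈ 97.68°.
cos θ_min = 7/√56, so θ_min ≈ 20.70°.
|L| − L_z,max = (2√14 − 7)ℏ ≈ 0.4833ℏ.

θ(m_l=-1) ≈ 97.68°; θ_min ≈ 20.70°; |L|−L_z,max ≈ 0.4833ℏ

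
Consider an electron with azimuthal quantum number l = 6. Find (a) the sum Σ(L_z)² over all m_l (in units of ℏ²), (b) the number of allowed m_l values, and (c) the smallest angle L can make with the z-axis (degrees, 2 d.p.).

Σ(L_z)² = 182 ℏ²; 13 values; θ_min ≈ 22.21°

Σ m_l² = 182, so Σ(L_z)² = 182 ℏ².
There are 2l+1 = 13 values of m_l.
cos θ_min = 6/√42, so θ_min ≈ 22.21°.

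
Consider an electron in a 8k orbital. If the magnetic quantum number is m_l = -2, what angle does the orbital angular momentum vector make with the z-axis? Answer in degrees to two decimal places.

8k means n = 8, l = 7.
|L|² = l(l+1)ℏ² = 56ℏ², so |L| = 2√14 ℏ.
L_z = m_l ℏ = −2ℏ.
cos θ = L_z/|L| = -2/√56, so θ ≈ 105.50°.

θ ≈ 105.50°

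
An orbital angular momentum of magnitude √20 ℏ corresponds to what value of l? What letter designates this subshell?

l = 4 (g orbital)

|L| = ℏ√(l(l+1)), so l(l+1) = 20.
l² + l − 20 = 0 ⇒ l = 4.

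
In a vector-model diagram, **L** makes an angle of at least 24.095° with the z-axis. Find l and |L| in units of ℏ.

l = 5, |L| = √30 ℏ ≈ 5.477ℏ

cos θ_min = l/√(l(l+1)) = √(l/(l+1)), so l/(l+1) = cos²(24.095°) = 0.8333.
Solving: l = 5.
Then |L| = ℏ√(5·6) = √30 ℏ.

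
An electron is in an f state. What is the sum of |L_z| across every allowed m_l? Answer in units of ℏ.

F corresponds to l = 3.
m_l runs from −3 to 3, i.e. {-3, -2, -1, 0, 1, 2, 3}.
Σ|m_l| = 2(1+2+…+3) = 12.

Σ|L_z| = 12 ℏ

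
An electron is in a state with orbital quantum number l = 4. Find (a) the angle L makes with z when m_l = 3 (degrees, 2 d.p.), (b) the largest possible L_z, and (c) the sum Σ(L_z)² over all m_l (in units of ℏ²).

For m_l = 3: cos θ = 3/√20, θ ≈ 47.87°.
L_z,max = lℏ = 4ℏ.
Σ m_l² = 60, so Σ(L_z)² = 60 ℏ².

θ(m_l=3) ≈ 47.87°; L_z,max = 4ℏ; Σ(L_z)² = 60 ℏ²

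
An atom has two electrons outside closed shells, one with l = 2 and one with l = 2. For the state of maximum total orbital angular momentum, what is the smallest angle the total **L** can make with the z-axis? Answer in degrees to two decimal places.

By the triangle rule, |l₁ − l₂| ≤ L ≤ l₁ + l₂.
So L can be 0, 1, 2, 3, 4.
The maximum is L = 4, with |L_tot| = ℏ√(4·5) = 2√5 ℏ.
The minimum angle with z is arccos(4/√20) ≈ 26.57°.

θ_min ≈ 26.57°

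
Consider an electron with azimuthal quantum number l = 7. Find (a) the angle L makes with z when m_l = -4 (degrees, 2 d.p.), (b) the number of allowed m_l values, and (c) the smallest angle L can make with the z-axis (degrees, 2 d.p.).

For m_l = -4: cos θ = -4/√56, θ ≈ 122.31°.
There are 2l+1 = 15 values of m_l.
cos θ_min = 7/√56, so θ_min ≈ 20.70°.

θ(m_l=-4) ≈ 122.31°; 15 values; θ_min ≈ 20.70°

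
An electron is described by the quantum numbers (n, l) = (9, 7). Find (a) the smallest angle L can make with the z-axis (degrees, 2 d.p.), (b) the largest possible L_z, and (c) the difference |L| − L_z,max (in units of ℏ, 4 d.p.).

cos θ_min = 7/√56, so θ_min ≈ 20.70°.
L_z,max = lℏ = 7ℏ.
|L| − L_z,max = (2√14 − 7)ℏ ≈ 0.4833ℏ.

θ_min ≈ 20.70°; L_z,max = 7ℏ; |L|−L_z,max ≈ 0.4833ℏ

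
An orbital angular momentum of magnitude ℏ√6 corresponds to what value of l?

l = 2

Since |L|² = l(l+1)ℏ², l(l+1) = 6.
Solving: l = 2.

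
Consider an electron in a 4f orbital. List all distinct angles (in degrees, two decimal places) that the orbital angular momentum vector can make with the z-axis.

For 4f, l = 3.
|L| = √(l(l+1)) ℏ = 2√3 ℏ.
cos θ = m_l/√12 for each m_l ∈ {-3, -2, -1, 0, 1, 2, 3}.

θ ∈ {30.00°, 54.74°, 73.22°, 90.00°, 106.78°, 125.26°, 150.00°}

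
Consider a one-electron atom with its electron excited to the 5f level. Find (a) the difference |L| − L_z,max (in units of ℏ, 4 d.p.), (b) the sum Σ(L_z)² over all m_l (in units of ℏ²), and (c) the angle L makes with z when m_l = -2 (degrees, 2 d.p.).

|L|−L_z,max ≈ 0.4641ℏ; Σ(L_z)² = 28 ℏ²; θ(m_l=-2) ≈ 125.26°

The 5f level has l = 3.
|L| − L_z,max = (2√3 − 3)ℏ ≈ 0.4641ℏ.
Σ m_l² = 28, so Σ(L_z)² = 28 ℏ².
For m_l = -2: cos θ = -2/√12, θ ≈ 125.26°.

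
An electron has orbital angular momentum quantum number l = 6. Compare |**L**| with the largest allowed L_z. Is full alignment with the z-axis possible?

No: L_z,max = 6ℏ < |L| = √42 ℏ ≈ 6.481ℏ

|L| = √42 ℏ ≈ 6.4807ℏ, while L_z,max = lℏ = 6ℏ.
Since |L| > L_z,max, the vector can never point exactly along z; the closest it comes is θ_min = arccos(6/√42) ≈ 22.2°.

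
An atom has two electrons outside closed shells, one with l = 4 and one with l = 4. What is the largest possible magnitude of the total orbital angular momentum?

|L_tot|_max = 6√2 ℏ ≈ 8.485ℏ

Angular momentum addition gives L = |l₁ − l₂|, …, l₁ + l₂.
Allowed values: L = 0, 1, 2, 3, 4, 5, 6, 7, 8.
The largest magnitude corresponds to L = 8: |L_tot| = ℏ√(8·9) = 6√2 ℏ.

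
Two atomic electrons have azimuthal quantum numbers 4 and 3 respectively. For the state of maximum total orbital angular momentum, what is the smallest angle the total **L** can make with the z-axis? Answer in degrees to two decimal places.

θ_min ≈ 20.70°

L runs from |4 − 3| = 1 to 4 + 3 = 7.
So L can be 1, 2, 3, 4, 5, 6, 7.
The maximum is L = 7, with |L_tot| = ℏ√(7·8) = 2√14 ℏ.
The minimum angle with z is arccos(7/√56) ≈ 20.70°.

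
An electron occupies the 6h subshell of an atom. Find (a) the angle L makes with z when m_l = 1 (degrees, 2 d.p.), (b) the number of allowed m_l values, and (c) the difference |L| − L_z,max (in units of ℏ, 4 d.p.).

θ(m_l=1) ≈ 79.48°; 11 values; |L|−L_z,max ≈ 0.4772ℏ

6h means n = 6, l = 5.
For m_l = 1: cos θ = 1/√30, θ ≈ 79.48°.
There are 2l+1 = 11 values of m_l.
|L| − L_z,max = (√30 − 5)ℏ ≈ 0.4772ℏ.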